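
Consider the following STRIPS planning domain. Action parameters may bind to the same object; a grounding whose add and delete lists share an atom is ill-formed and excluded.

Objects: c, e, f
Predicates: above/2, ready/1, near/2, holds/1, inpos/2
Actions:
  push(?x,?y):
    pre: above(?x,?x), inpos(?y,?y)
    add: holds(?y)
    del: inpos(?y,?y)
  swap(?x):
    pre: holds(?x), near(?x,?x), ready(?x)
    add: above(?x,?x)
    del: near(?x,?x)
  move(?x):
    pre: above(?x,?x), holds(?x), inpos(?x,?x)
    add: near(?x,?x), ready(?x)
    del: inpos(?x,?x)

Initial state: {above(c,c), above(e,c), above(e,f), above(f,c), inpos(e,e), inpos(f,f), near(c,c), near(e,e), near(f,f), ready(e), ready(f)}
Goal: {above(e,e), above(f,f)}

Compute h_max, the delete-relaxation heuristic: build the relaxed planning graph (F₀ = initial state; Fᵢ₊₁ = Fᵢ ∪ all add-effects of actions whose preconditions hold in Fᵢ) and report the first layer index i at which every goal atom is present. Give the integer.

2

F0 = init (11 atoms)
F1 = F0 ∪ {holds(e), holds(f)}  (13 atoms)
F2 = F1 ∪ {above(e,e), above(f,f)}  (15 atoms)
goal ⊆ F2  ⇒  h_max = 2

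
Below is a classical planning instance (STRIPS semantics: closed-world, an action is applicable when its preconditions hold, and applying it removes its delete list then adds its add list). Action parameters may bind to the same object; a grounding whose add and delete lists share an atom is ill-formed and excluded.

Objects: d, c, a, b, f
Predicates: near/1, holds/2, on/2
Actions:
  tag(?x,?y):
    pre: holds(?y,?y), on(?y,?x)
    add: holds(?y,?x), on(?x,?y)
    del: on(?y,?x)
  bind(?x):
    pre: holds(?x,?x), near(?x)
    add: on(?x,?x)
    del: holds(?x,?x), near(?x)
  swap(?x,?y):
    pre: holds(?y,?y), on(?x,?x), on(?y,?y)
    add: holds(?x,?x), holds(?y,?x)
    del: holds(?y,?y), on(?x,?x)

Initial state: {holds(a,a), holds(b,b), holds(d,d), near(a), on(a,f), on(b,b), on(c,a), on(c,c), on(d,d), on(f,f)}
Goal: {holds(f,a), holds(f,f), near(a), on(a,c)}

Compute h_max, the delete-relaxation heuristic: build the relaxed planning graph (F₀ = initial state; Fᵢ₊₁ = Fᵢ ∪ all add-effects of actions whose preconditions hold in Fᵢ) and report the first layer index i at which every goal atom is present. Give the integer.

2

F0 = init (10 atoms)
F1 = F0 ∪ {holds(a,f), holds(b,c), holds(b,d), holds(b,f), holds(c,c), holds(d,b), holds(d,c), holds(d,f), holds(f,f), on(a,a), on(f,a)}  (21 atoms)
F2 = F1 ∪ {holds(a,b), holds(a,c), holds(a,d), holds(b,a), holds(c,a), holds(c,b), holds(c,d), holds(c,f), holds(d,a), holds(f,a), holds(f,b), holds(f,c), holds(f,d), on(a,c)}  (35 atoms)
goal ⊆ F2  ⇒  h_max = 2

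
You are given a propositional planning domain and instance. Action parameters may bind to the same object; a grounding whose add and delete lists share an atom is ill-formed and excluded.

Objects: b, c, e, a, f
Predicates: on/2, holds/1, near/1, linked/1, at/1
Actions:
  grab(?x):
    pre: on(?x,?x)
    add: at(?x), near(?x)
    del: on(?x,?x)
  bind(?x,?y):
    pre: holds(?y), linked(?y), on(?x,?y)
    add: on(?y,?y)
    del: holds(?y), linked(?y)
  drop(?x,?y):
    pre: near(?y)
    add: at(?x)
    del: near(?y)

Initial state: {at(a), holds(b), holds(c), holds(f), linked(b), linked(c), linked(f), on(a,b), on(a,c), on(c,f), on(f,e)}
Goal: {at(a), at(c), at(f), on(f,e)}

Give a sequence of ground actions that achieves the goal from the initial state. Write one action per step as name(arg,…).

bind(c,f); grab(f); drop(c,f)

1. bind(c,f)  →  {at(a), holds(b), holds(c), linked(b), linked(c), on(a,b), on(a,c), on(c,f), on(f,e), on(f,f)}
2. grab(f)  →  {at(a), at(f), holds(b), holds(c), linked(b), linked(c), near(f), on(a,b), on(a,c), on(c,f), on(f,e)}
3. drop(c,f)  →  {at(a), at(c), at(f), holds(b), holds(c), linked(b), linked(c), on(a,b), on(a,c), on(c,f), on(f,e)}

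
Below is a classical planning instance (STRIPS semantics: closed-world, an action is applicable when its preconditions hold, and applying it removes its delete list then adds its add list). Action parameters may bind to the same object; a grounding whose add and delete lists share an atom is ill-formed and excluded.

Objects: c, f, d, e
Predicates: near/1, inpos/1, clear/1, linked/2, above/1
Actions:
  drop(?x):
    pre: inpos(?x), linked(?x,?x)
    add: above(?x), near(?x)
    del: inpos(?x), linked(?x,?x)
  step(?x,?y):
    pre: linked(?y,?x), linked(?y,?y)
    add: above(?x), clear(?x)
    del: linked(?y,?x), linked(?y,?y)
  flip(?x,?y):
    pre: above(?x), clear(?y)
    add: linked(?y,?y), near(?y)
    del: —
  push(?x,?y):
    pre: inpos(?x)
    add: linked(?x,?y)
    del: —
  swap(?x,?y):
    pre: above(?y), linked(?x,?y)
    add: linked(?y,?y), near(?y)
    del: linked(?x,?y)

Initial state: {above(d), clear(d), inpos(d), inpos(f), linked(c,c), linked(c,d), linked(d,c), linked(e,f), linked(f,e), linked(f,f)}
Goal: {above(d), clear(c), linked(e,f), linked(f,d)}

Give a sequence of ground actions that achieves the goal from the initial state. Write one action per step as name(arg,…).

step(c,c); push(f,d)

1. step(c,c)  →  {above(c), above(d), clear(c), clear(d), inpos(d), inpos(f), linked(c,d), linked(d,c), linked(e,f), linked(f,e), linked(f,f)}
2. push(f,d)  →  {above(c), above(d), clear(c), clear(d), inpos(d), inpos(f), linked(c,d), linked(d,c), linked(e,f), linked(f,d), linked(f,e), linked(f,f)}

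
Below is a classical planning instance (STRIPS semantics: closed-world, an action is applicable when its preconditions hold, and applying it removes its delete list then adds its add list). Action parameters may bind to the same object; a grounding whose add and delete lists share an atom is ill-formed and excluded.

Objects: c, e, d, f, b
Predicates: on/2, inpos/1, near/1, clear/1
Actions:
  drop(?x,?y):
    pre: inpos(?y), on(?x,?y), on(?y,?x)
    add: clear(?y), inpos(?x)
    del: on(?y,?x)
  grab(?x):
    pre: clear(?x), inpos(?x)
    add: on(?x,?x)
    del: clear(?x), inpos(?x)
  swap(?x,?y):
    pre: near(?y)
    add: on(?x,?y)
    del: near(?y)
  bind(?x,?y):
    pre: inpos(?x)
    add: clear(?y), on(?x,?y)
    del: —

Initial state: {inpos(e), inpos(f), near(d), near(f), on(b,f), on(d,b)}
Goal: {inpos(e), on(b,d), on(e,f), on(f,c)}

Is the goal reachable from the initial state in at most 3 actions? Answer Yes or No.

1. swap(e,f)  →  {inpos(e), inpos(f), near(d), on(b,f), on(d,b), on(e,f)}
2. swap(b,d)  →  {inpos(e), inpos(f), on(b,d), on(b,f), on(d,b), on(e,f)}
3. bind(f,c)  →  {clear(c), inpos(e), inpos(f), on(b,d), on(b,f), on(d,b), on(e,f), on(f,c)}
optimal plan length = 3; 3 ≤ 3

Yes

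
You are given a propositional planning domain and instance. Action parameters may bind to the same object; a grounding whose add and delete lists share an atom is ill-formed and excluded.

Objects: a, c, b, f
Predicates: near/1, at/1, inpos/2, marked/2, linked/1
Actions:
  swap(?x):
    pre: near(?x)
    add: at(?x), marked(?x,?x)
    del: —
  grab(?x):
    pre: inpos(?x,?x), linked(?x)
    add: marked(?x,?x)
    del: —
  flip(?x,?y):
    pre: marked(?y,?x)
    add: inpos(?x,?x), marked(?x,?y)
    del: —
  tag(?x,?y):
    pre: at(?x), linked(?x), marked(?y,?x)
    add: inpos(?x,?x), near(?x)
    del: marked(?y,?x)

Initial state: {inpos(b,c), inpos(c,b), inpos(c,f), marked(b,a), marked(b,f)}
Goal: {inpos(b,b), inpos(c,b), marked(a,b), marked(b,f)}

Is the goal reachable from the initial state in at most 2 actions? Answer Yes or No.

1. flip(a,b)  →  {inpos(a,a), inpos(b,c), inpos(c,b), inpos(c,f), marked(a,b), marked(b,a), marked(b,f)}
2. flip(b,a)  →  {inpos(a,a), inpos(b,b), inpos(b,c), inpos(c,b), inpos(c,f), marked(a,b), marked(b,a), marked(b,f)}
optimal plan length = 2; 2 ≤ 2

Yes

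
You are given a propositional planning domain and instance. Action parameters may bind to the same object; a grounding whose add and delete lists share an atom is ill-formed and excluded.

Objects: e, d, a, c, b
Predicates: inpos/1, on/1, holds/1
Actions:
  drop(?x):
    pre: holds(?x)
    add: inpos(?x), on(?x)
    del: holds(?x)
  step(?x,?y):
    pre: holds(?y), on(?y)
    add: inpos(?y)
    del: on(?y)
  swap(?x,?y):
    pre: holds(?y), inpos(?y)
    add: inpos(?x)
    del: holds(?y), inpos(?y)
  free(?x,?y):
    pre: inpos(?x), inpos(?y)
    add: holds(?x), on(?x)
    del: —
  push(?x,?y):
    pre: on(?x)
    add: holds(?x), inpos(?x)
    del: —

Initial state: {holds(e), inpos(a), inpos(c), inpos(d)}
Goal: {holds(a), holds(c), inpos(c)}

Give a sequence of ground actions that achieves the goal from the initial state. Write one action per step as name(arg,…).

1. free(a,d)  →  {holds(a), holds(e), inpos(a), inpos(c), inpos(d), on(a)}
2. free(c,d)  →  {holds(a), holds(c), holds(e), inpos(a), inpos(c), inpos(d), on(a), on(c)}

free(a,d); free(c,d)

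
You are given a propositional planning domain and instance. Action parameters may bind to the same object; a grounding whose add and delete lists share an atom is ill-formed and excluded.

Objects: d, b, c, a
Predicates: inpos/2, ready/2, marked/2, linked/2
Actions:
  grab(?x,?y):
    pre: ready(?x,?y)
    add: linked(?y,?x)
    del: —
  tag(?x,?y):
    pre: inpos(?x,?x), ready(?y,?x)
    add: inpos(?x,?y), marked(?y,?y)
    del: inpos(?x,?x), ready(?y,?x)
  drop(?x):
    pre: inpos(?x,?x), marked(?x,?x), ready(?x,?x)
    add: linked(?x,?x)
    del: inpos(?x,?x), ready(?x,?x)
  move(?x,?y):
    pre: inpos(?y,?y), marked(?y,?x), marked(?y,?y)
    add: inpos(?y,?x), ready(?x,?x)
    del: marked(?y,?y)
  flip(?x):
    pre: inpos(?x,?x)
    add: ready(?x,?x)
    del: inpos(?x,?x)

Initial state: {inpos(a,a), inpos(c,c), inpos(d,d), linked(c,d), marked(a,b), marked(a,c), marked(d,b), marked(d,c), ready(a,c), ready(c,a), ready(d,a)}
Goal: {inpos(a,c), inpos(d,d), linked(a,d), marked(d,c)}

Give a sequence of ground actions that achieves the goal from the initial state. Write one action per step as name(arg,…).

1. grab(d,a)  →  {inpos(a,a), inpos(c,c), inpos(d,d), linked(a,d), linked(c,d), marked(a,b), marked(a,c), marked(d,b), marked(d,c), ready(a,c), ready(c,a), ready(d,a)}
2. tag(a,c)  →  {inpos(a,c), inpos(c,c), inpos(d,d), linked(a,d), linked(c,d), marked(a,b), marked(a,c), marked(c,c), marked(d,b), marked(d,c), ready(a,c), ready(d,a)}

grab(d,a); tag(a,c)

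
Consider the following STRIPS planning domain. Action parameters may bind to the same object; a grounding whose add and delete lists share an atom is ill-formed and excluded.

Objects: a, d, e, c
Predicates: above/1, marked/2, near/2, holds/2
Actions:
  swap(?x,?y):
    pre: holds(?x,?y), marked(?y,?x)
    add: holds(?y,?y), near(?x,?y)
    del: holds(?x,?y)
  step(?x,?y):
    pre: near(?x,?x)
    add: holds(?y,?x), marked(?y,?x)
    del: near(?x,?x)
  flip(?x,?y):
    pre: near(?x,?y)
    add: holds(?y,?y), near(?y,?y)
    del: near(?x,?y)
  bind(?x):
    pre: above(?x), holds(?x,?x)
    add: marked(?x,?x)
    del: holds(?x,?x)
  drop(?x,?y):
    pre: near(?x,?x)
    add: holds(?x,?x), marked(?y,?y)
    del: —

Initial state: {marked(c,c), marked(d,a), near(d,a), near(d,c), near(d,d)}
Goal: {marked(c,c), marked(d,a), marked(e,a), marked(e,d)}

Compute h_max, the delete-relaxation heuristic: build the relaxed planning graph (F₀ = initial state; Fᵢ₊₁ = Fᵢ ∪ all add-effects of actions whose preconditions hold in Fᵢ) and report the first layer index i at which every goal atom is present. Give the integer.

2

F0 = init (5 atoms)
F1 = F0 ∪ {holds(a,a), holds(a,d), holds(c,c), holds(c,d), holds(d,d), holds(e,d), marked(a,a), marked(a,d), marked(c,d), marked(d,d), marked(e,d), marked(e,e), near(a,a), near(c,c)}  (19 atoms)
F2 = F1 ∪ {holds(a,c), holds(c,a), holds(d,a), holds(d,c), holds(e,a), holds(e,c), marked(a,c), marked(c,a), marked(d,c), marked(e,a), marked(e,c), near(a,d)}  (31 atoms)
goal ⊆ F2  ⇒  h_max = 2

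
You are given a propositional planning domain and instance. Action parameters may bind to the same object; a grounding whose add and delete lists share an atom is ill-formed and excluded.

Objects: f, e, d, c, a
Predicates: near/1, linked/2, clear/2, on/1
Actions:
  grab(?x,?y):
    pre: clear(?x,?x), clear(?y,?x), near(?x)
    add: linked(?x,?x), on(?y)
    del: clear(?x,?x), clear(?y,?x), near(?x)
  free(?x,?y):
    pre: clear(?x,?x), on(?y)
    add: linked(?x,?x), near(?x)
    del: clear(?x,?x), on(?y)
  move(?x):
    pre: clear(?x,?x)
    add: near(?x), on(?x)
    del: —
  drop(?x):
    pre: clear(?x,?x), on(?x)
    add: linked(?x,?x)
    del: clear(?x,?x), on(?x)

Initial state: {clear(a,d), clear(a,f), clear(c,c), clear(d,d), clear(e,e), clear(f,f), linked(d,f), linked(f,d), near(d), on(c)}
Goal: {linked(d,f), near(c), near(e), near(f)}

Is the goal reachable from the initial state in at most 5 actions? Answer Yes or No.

Yes

1. free(f,c)  →  {clear(a,d), clear(a,f), clear(c,c), clear(d,d), clear(e,e), linked(d,f), linked(f,d), linked(f,f), near(d), near(f)}
2. move(e)  →  {clear(a,d), clear(a,f), clear(c,c), clear(d,d), clear(e,e), linked(d,f), linked(f,d), linked(f,f), near(d), near(e), near(f), on(e)}
3. free(c,e)  →  {clear(a,d), clear(a,f), clear(d,d), clear(e,e), linked(c,c), linked(d,f), linked(f,d), linked(f,f), near(c), near(d), near(e), near(f)}
optimal plan length = 3; 3 ≤ 5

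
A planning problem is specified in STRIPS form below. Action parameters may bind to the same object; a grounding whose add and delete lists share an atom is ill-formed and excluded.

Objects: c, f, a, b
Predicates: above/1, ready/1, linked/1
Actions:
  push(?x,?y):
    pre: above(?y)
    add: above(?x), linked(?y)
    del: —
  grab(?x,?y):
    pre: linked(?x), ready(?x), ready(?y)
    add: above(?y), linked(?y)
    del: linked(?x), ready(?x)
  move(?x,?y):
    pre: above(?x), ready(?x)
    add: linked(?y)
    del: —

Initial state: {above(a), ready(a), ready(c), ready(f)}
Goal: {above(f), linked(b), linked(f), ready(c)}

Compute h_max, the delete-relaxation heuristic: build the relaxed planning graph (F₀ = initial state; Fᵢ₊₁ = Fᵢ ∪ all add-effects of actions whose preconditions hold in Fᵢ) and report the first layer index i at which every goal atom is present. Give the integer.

F0 = init (4 atoms)
F1 = F0 ∪ {above(b), above(c), above(f), linked(a), linked(b), linked(c), linked(f)}  (11 atoms)
goal ⊆ F1  ⇒  h_max = 1

1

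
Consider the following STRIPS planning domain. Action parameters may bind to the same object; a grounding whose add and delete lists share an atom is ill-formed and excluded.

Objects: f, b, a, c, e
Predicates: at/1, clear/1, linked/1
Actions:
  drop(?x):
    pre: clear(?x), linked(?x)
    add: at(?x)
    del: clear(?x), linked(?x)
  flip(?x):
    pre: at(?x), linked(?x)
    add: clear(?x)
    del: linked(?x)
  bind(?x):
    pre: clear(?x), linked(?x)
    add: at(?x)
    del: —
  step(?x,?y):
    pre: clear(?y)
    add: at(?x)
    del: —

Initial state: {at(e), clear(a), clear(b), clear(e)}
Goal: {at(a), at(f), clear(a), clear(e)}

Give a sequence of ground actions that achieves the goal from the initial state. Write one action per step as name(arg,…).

step(f,b); step(a,b)

1. step(f,b)  →  {at(e), at(f), clear(a), clear(b), clear(e)}
2. step(a,b)  →  {at(a), at(e), at(f), clear(a), clear(b), clear(e)}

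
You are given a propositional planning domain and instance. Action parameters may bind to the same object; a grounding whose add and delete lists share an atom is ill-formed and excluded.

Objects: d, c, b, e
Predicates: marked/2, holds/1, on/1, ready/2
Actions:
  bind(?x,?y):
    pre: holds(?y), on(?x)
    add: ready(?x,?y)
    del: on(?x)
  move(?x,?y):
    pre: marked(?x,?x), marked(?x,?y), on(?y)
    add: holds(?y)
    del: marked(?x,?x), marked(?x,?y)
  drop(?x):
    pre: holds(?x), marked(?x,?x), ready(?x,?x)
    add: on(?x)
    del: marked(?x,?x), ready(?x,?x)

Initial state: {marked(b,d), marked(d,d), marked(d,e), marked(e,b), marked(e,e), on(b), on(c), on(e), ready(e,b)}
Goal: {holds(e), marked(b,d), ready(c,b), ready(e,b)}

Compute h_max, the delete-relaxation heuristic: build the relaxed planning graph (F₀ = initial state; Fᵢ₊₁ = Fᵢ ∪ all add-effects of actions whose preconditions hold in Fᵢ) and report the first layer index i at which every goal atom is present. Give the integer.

2

F0 = init (9 atoms)
F1 = F0 ∪ {holds(b), holds(e)}  (11 atoms)
F2 = F1 ∪ {ready(b,b), ready(b,e), ready(c,b), ready(c,e), ready(e,e)}  (16 atoms)
goal ⊆ F2  ⇒  h_max = 2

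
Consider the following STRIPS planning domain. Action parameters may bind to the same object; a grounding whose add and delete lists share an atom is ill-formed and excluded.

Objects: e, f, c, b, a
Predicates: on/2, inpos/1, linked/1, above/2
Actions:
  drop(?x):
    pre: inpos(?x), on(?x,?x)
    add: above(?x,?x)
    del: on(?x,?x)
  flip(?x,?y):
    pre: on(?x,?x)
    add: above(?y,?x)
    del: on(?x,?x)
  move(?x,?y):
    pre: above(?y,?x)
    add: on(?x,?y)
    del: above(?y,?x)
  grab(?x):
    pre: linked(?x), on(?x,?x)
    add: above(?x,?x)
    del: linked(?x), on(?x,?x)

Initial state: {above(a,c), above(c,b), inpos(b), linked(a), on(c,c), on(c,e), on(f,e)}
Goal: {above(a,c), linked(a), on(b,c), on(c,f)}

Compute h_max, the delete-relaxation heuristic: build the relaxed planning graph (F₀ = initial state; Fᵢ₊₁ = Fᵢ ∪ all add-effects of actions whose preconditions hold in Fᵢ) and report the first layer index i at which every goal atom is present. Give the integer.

F0 = init (7 atoms)
F1 = F0 ∪ {above(b,c), above(c,c), above(e,c), above(f,c), on(b,c), on(c,a)}  (13 atoms)
F2 = F1 ∪ {on(c,b), on(c,f)}  (15 atoms)
goal ⊆ F2  ⇒  h_max = 2

2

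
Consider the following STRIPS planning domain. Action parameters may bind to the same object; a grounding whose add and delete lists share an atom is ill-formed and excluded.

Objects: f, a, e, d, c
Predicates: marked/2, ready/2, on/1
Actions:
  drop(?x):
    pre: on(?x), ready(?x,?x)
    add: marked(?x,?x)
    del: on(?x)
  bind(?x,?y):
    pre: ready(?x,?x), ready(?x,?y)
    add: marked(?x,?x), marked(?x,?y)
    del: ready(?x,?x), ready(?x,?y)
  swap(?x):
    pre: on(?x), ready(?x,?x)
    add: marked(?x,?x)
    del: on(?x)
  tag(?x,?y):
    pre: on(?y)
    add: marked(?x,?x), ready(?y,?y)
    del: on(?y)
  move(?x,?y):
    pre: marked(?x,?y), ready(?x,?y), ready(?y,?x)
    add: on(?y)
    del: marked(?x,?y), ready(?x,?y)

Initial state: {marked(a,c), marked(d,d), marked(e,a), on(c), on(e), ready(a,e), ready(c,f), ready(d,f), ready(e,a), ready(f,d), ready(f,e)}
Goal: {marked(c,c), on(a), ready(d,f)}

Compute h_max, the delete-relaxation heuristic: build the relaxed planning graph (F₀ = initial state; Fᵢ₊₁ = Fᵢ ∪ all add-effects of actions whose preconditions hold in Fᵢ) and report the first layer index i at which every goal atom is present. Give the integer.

1

F0 = init (11 atoms)
F1 = F0 ∪ {marked(a,a), marked(c,c), marked(e,e), marked(f,f), on(a), ready(c,c), ready(e,e)}  (18 atoms)
goal ⊆ F1  ⇒  h_max = 1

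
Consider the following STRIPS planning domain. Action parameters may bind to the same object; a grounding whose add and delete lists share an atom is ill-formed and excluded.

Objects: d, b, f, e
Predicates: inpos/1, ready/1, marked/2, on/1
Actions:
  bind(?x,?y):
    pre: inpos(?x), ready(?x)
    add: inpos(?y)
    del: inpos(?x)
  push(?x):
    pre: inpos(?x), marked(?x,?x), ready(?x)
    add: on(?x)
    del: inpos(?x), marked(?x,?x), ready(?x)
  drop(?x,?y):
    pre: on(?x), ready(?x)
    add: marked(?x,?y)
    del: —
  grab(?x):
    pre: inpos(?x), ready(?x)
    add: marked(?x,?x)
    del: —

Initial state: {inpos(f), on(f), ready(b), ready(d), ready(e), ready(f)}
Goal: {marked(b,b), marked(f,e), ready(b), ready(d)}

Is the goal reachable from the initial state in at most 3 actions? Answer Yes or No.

Yes

1. bind(f,b)  →  {inpos(b), on(f), ready(b), ready(d), ready(e), ready(f)}
2. drop(f,e)  →  {inpos(b), marked(f,e), on(f), ready(b), ready(d), ready(e), ready(f)}
3. grab(b)  →  {inpos(b), marked(b,b), marked(f,e), on(f), ready(b), ready(d), ready(e), ready(f)}
optimal plan length = 3; 3 ≤ 3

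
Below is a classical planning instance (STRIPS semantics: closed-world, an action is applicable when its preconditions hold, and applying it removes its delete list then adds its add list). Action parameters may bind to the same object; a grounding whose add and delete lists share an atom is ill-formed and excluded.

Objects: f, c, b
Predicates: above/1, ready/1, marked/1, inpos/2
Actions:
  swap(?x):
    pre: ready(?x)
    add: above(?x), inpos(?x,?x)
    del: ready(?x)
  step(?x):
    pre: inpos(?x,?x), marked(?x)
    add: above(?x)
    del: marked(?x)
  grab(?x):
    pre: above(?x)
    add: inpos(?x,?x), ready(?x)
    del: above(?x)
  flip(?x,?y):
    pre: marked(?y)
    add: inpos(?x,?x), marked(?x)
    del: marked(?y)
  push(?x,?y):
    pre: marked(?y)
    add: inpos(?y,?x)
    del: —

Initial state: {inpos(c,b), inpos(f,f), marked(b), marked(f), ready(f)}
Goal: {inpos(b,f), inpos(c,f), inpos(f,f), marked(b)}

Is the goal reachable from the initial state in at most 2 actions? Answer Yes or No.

1. flip(c,f)  →  {inpos(c,b), inpos(c,c), inpos(f,f), marked(b), marked(c), ready(f)}
2. push(f,c)  →  {inpos(c,b), inpos(c,c), inpos(c,f), inpos(f,f), marked(b), marked(c), ready(f)}
3. push(f,b)  →  {inpos(b,f), inpos(c,b), inpos(c,c), inpos(c,f), inpos(f,f), marked(b), marked(c), ready(f)}
optimal plan length = 3; 3 > 2

No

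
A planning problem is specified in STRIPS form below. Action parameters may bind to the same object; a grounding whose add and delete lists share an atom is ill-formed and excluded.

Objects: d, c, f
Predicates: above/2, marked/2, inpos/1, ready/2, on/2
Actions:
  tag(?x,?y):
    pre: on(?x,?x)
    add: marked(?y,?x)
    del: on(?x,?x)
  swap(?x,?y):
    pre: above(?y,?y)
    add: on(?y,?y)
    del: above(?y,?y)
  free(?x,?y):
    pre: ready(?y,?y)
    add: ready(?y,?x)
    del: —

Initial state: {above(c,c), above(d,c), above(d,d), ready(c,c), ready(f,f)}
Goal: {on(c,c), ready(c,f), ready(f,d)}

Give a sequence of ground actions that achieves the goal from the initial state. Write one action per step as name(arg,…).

1. swap(d,c)  →  {above(d,c), above(d,d), on(c,c), ready(c,c), ready(f,f)}
2. free(d,f)  →  {above(d,c), above(d,d), on(c,c), ready(c,c), ready(f,d), ready(f,f)}
3. free(f,c)  →  {above(d,c), above(d,d), on(c,c), ready(c,c), ready(c,f), ready(f,d), ready(f,f)}

swap(d,c); free(d,f); free(f,c)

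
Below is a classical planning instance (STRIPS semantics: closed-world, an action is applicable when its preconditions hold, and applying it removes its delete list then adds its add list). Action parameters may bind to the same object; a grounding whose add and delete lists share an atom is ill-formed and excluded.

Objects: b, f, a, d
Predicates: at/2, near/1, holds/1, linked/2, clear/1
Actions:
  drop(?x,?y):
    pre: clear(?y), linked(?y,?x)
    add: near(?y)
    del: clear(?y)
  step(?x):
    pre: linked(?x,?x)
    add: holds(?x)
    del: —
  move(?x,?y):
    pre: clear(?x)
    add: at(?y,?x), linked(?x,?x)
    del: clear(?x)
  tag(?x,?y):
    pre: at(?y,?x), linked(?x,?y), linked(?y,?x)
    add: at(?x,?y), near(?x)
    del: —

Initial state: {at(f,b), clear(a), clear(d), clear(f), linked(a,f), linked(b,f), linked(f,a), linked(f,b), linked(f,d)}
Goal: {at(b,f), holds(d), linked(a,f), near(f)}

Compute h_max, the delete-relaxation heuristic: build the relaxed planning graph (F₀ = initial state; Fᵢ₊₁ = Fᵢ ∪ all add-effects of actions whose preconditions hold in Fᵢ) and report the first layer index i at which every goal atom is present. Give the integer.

F0 = init (9 atoms)
F1 = F0 ∪ {at(a,a), at(a,d), at(a,f), at(b,a), at(b,d), at(b,f), at(d,a), at(d,d), at(d,f), at(f,a), at(f,d), at(f,f), linked(a,a), linked(d,d), linked(f,f), near(a), near(b), near(f)}  (27 atoms)
F2 = F1 ∪ {holds(a), holds(d), holds(f), near(d)}  (31 atoms)
goal ⊆ F2  ⇒  h_max = 2

2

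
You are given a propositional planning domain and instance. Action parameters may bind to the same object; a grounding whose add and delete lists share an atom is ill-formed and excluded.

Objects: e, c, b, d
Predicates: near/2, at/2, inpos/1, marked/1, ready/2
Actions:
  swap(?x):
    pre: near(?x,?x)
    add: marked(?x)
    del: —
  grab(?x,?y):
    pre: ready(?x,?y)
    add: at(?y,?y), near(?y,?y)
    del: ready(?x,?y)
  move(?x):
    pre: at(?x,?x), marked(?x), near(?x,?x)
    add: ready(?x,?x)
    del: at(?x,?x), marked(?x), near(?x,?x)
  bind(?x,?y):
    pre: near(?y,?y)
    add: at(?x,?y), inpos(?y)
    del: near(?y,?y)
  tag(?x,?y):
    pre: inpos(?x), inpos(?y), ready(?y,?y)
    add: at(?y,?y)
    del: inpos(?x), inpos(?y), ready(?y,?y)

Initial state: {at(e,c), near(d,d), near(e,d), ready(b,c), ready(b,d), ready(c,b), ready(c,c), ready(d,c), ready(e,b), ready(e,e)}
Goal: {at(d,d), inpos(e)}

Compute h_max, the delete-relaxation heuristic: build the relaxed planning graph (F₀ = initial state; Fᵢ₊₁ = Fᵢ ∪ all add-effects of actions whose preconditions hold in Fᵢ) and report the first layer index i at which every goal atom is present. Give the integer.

2

F0 = init (10 atoms)
F1 = F0 ∪ {at(b,b), at(b,d), at(c,c), at(c,d), at(d,d), at(e,d), at(e,e), inpos(d), marked(d), near(b,b), near(c,c), near(e,e)}  (22 atoms)
F2 = F1 ∪ {at(b,c), at(b,e), at(c,b), at(c,e), at(d,b), at(d,c), at(d,e), at(e,b), inpos(b), inpos(c), inpos(e), marked(b), marked(c), marked(e), ready(d,d)}  (37 atoms)
goal ⊆ F2  ⇒  h_max = 2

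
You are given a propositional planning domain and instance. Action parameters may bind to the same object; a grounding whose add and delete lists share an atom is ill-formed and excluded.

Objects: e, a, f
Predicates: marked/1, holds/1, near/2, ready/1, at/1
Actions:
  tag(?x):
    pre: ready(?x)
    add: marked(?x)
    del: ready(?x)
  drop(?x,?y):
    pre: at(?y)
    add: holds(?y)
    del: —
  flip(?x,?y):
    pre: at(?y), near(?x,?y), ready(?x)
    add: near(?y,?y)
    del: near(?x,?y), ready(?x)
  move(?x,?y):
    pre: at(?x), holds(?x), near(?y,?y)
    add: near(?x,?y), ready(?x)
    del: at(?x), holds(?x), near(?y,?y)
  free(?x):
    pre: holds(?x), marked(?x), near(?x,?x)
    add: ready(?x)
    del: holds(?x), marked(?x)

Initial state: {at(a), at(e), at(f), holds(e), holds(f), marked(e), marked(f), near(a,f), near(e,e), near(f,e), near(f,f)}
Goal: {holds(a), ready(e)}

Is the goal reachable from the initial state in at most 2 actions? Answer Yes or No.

Yes

1. drop(e,a)  →  {at(a), at(e), at(f), holds(a), holds(e), holds(f), marked(e), marked(f), near(a,f), near(e,e), near(f,e), near(f,f)}
2. move(e,f)  →  {at(a), at(f), holds(a), holds(f), marked(e), marked(f), near(a,f), near(e,e), near(e,f), near(f,e), ready(e)}
optimal plan length = 2; 2 ≤ 2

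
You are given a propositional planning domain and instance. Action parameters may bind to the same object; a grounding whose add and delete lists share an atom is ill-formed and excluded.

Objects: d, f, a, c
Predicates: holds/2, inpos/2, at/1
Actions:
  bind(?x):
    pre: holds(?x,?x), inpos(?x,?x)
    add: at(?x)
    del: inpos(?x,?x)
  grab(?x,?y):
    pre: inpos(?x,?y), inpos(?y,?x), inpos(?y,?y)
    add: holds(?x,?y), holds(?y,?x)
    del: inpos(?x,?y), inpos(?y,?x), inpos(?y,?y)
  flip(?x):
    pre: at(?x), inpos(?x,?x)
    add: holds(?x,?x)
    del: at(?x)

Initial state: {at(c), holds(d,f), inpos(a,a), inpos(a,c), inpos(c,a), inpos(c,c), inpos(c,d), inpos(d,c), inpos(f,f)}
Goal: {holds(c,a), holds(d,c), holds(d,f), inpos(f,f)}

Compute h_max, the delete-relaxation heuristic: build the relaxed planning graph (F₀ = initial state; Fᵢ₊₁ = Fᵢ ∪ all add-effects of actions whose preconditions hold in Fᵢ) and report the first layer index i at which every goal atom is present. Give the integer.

F0 = init (9 atoms)
F1 = F0 ∪ {holds(a,a), holds(a,c), holds(c,a), holds(c,c), holds(c,d), holds(d,c), holds(f,f)}  (16 atoms)
goal ⊆ F1  ⇒  h_max = 1

1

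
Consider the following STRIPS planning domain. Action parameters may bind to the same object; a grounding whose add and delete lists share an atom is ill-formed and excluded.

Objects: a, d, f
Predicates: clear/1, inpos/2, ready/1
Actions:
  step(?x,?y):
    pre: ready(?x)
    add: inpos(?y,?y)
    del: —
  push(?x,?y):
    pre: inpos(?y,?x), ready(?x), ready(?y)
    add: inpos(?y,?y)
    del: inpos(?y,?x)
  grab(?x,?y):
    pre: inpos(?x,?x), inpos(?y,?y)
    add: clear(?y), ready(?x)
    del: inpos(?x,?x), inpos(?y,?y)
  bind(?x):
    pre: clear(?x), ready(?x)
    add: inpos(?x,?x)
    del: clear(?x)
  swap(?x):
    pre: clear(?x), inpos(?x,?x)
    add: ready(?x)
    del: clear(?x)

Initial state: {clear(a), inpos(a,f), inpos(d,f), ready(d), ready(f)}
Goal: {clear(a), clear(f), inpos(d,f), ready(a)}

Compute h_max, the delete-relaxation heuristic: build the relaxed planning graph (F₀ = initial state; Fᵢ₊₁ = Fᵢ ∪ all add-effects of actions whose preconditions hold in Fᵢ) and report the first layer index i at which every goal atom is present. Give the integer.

F0 = init (5 atoms)
F1 = F0 ∪ {inpos(a,a), inpos(d,d), inpos(f,f)}  (8 atoms)
F2 = F1 ∪ {clear(d), clear(f), ready(a)}  (11 atoms)
goal ⊆ F2  ⇒  h_max = 2

2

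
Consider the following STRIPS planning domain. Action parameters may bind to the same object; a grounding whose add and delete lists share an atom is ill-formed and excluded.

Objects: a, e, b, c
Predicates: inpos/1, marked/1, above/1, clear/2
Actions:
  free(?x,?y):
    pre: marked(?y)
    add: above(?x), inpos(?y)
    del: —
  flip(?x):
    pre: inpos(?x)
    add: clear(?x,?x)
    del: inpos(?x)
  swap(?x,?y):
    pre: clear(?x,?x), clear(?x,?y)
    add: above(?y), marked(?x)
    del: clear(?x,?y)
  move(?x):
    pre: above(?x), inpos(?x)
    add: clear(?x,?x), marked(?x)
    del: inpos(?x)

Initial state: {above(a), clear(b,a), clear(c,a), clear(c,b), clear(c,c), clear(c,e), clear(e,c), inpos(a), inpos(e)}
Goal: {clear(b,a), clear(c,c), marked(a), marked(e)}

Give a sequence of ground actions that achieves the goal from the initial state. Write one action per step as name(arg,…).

flip(e); swap(e,e); move(a)

1. flip(e)  →  {above(a), clear(b,a), clear(c,a), clear(c,b), clear(c,c), clear(c,e), clear(e,c), clear(e,e), inpos(a)}
2. swap(e,e)  →  {above(a), above(e), clear(b,a), clear(c,a), clear(c,b), clear(c,c), clear(c,e), clear(e,c), inpos(a), marked(e)}
3. move(a)  →  {above(a), above(e), clear(a,a), clear(b,a), clear(c,a), clear(c,b), clear(c,c), clear(c,e), clear(e,c), marked(a), marked(e)}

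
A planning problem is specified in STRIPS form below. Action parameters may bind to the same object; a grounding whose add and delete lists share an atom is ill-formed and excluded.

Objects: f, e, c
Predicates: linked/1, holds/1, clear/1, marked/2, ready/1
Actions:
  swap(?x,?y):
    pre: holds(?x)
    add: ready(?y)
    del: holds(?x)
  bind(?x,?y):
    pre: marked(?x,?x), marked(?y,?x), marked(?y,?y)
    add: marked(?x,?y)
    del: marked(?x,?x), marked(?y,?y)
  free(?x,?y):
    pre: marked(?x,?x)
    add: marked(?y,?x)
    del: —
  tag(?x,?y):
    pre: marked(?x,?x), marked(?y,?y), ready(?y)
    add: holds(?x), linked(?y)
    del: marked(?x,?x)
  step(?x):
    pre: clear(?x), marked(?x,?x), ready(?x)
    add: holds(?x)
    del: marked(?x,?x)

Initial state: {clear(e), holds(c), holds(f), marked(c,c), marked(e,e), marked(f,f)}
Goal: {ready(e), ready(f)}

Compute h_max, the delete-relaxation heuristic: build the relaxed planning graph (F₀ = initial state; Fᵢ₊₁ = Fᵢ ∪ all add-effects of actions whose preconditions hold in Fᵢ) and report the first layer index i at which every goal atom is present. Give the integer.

1

F0 = init (6 atoms)
F1 = F0 ∪ {marked(c,e), marked(c,f), marked(e,c), marked(e,f), marked(f,c), marked(f,e), ready(c), ready(e), ready(f)}  (15 atoms)
goal ⊆ F1  ⇒  h_max = 1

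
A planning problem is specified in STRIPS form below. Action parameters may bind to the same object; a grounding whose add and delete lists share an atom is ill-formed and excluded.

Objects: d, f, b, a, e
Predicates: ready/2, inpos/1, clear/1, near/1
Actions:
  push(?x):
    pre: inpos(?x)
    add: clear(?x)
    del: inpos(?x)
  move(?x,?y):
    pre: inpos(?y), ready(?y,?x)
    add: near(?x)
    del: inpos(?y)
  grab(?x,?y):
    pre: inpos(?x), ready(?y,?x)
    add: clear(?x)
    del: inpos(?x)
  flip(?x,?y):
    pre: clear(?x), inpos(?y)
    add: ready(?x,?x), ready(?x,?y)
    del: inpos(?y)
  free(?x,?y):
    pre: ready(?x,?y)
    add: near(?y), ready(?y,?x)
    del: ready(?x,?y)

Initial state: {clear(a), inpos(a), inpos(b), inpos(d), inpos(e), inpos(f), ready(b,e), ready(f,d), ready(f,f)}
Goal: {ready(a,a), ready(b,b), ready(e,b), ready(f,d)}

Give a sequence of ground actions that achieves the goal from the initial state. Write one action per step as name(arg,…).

push(b); flip(b,d); flip(a,f); free(b,e)

1. push(b)  →  {clear(a), clear(b), inpos(a), inpos(d), inpos(e), inpos(f), ready(b,e), ready(f,d), ready(f,f)}
2. flip(b,d)  →  {clear(a), clear(b), inpos(a), inpos(e), inpos(f), ready(b,b), ready(b,d), ready(b,e), ready(f,d), ready(f,f)}
3. flip(a,f)  →  {clear(a), clear(b), inpos(a), inpos(e), ready(a,a), ready(a,f), ready(b,b), ready(b,d), ready(b,e), ready(f,d), ready(f,f)}
4. free(b,e)  →  {clear(a), clear(b), inpos(a), inpos(e), near(e), ready(a,a), ready(a,f), ready(b,b), ready(b,d), ready(e,b), ready(f,d), ready(f,f)}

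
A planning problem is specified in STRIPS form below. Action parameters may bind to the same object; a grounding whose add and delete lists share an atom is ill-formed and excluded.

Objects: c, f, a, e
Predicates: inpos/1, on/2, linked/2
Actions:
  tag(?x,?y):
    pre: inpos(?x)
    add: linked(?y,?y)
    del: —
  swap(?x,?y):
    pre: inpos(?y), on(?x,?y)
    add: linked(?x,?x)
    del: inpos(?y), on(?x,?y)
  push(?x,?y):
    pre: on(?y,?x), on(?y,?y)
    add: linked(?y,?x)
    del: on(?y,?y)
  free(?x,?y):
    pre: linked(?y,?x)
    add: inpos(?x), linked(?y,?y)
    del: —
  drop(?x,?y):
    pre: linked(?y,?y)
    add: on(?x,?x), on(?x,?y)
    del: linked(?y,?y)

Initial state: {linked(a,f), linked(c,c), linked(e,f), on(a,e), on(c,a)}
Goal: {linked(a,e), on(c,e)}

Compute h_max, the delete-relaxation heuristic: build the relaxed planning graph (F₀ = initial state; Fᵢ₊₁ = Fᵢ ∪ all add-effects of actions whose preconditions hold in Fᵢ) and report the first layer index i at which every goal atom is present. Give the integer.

2

F0 = init (5 atoms)
F1 = F0 ∪ {inpos(c), inpos(f), linked(a,a), linked(e,e), on(a,a), on(a,c), on(c,c), on(e,c), on(e,e), on(f,c), on(f,f)}  (16 atoms)
F2 = F1 ∪ {inpos(a), inpos(e), linked(a,c), linked(a,e), linked(c,a), linked(e,c), linked(f,c), linked(f,f), on(c,e), on(e,a), on(f,a), on(f,e)}  (28 atoms)
goal ⊆ F2  ⇒  h_max = 2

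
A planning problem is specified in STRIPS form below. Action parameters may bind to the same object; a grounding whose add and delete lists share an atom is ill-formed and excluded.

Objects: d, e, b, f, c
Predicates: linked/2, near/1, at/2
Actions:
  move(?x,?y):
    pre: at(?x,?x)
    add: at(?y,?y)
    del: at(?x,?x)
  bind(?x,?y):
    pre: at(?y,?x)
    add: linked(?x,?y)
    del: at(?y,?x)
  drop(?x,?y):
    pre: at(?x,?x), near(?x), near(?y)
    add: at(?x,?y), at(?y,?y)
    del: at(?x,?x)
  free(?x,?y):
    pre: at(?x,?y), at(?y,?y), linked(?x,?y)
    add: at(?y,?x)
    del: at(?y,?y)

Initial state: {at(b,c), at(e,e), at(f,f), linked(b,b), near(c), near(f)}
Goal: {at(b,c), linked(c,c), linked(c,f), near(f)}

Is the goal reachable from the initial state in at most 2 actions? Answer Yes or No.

1. drop(f,c)  →  {at(b,c), at(c,c), at(e,e), at(f,c), linked(b,b), near(c), near(f)}
2. bind(c,f)  →  {at(b,c), at(c,c), at(e,e), linked(b,b), linked(c,f), near(c), near(f)}
3. bind(c,c)  →  {at(b,c), at(e,e), linked(b,b), linked(c,c), linked(c,f), near(c), near(f)}
optimal plan length = 3; 3 > 2

No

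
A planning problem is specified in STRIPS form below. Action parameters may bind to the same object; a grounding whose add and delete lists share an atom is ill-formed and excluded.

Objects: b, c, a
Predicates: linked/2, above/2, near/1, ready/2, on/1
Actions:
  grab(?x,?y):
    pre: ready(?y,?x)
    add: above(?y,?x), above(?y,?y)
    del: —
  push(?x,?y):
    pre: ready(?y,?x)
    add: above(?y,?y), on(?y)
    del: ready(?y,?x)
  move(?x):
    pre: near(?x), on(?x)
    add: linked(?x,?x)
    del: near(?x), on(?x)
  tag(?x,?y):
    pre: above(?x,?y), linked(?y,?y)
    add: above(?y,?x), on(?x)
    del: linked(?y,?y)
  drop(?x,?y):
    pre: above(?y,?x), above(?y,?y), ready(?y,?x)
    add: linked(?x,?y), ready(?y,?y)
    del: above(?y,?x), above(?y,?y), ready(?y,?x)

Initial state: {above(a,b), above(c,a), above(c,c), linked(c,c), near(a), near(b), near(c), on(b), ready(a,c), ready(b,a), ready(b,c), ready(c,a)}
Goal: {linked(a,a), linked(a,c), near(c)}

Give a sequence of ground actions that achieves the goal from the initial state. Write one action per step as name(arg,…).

push(c,a); move(a); drop(a,c)

1. push(c,a)  →  {above(a,a), above(a,b), above(c,a), above(c,c), linked(c,c), near(a), near(b), near(c), on(a), on(b), ready(b,a), ready(b,c), ready(c,a)}
2. move(a)  →  {above(a,a), above(a,b), above(c,a), above(c,c), linked(a,a), linked(c,c), near(b), near(c), on(b), ready(b,a), ready(b,c), ready(c,a)}
3. drop(a,c)  →  {above(a,a), above(a,b), linked(a,a), linked(a,c), linked(c,c), near(b), near(c), on(b), ready(b,a), ready(b,c), ready(c,c)}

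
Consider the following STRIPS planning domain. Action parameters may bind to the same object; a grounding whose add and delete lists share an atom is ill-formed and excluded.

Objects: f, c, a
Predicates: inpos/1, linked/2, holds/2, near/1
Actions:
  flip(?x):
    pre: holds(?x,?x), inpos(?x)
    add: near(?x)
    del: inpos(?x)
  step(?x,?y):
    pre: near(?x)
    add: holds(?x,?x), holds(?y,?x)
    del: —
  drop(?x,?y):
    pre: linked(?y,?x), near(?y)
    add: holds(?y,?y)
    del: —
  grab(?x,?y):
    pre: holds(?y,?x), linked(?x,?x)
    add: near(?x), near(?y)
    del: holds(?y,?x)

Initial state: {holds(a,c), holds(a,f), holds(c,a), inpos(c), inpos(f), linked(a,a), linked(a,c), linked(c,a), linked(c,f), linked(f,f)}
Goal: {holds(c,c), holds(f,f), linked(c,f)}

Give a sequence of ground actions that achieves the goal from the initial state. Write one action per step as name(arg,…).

grab(f,a); step(f,f); grab(a,c); step(c,f)

1. grab(f,a)  →  {holds(a,c), holds(c,a), inpos(c), inpos(f), linked(a,a), linked(a,c), linked(c,a), linked(c,f), linked(f,f), near(a), near(f)}
2. step(f,f)  →  {holds(a,c), holds(c,a), holds(f,f), inpos(c), inpos(f), linked(a,a), linked(a,c), linked(c,a), linked(c,f), linked(f,f), near(a), near(f)}
3. grab(a,c)  →  {holds(a,c), holds(f,f), inpos(c), inpos(f), linked(a,a), linked(a,c), linked(c,a), linked(c,f), linked(f,f), near(a), near(c), near(f)}
4. step(c,f)  →  {holds(a,c), holds(c,c), holds(f,c), holds(f,f), inpos(c), inpos(f), linked(a,a), linked(a,c), linked(c,a), linked(c,f), linked(f,f), near(a), near(c), near(f)}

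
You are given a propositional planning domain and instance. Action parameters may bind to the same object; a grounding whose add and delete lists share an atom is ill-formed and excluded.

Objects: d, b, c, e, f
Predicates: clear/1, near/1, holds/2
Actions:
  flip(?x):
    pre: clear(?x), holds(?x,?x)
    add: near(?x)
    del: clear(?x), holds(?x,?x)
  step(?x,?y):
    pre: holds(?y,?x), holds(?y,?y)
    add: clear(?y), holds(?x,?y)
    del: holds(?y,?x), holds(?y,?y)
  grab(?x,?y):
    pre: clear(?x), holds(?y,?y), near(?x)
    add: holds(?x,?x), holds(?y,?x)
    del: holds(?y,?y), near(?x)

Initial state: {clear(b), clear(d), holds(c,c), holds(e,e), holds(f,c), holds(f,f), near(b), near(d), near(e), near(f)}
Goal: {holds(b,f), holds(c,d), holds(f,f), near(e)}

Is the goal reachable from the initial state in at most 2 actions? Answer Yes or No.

No

1. step(c,f)  →  {clear(b), clear(d), clear(f), holds(c,c), holds(c,f), holds(e,e), near(b), near(d), near(e), near(f)}
2. grab(d,c)  →  {clear(b), clear(d), clear(f), holds(c,d), holds(c,f), holds(d,d), holds(e,e), near(b), near(e), near(f)}
3. grab(b,d)  →  {clear(b), clear(d), clear(f), holds(b,b), holds(c,d), holds(c,f), holds(d,b), holds(e,e), near(e), near(f)}
4. grab(f,b)  →  {clear(b), clear(d), clear(f), holds(b,f), holds(c,d), holds(c,f), holds(d,b), holds(e,e), holds(f,f), near(e)}
optimal plan length = 4; 4 > 2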